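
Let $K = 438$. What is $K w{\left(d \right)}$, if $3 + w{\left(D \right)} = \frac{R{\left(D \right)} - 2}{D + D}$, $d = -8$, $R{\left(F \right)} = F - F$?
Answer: $- \frac{5037}{4} \approx -1259.3$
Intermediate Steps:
$R{\left(F \right)} = 0$
$w{\left(D \right)} = -3 - \frac{1}{D}$ ($w{\left(D \right)} = -3 + \frac{0 - 2}{D + D} = -3 - \frac{2}{2 D} = -3 - 2 \frac{1}{2 D} = -3 - \frac{1}{D}$)
$K w{\left(d \right)} = 438 \left(-3 - \frac{1}{-8}\right) = 438 \left(-3 - - \frac{1}{8}\right) = 438 \left(-3 + \frac{1}{8}\right) = 438 \left(- \frac{23}{8}\right) = - \frac{5037}{4}$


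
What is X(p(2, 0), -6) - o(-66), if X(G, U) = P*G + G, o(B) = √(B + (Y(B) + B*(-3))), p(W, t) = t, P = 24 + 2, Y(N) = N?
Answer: -√66 ≈ -8.1240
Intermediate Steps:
P = 26
o(B) = √(-B) (o(B) = √(B + (B + B*(-3))) = √(B + (B - 3*B)) = √(B - 2*B) = √(-B))
X(G, U) = 27*G (X(G, U) = 26*G + G = 27*G)
X(p(2, 0), -6) - o(-66) = 27*0 - √(-1*(-66)) = 0 - √66 = -√66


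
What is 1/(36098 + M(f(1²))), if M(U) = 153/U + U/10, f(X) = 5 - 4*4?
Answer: 110/3969129 ≈ 2.7714e-5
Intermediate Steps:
f(X) = -11 (f(X) = 5 - 16 = -11)
M(U) = 153/U + U/10 (M(U) = 153/U + U*(⅒) = 153/U + U/10)
1/(36098 + M(f(1²))) = 1/(36098 + (153/(-11) + (⅒)*(-11))) = 1/(36098 + (153*(-1/11) - 11/10)) = 1/(36098 + (-153/11 - 11/10)) = 1/(36098 - 1651/110) = 1/(3969129/110) = 110/3969129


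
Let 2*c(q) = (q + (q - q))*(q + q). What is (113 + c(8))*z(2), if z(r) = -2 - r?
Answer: -708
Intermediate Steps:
c(q) = q² (c(q) = ((q + (q - q))*(q + q))/2 = ((q + 0)*(2*q))/2 = (q*(2*q))/2 = (2*q²)/2 = q²)
(113 + c(8))*z(2) = (113 + 8²)*(-2 - 1*2) = (113 + 64)*(-2 - 2) = 177*(-4) = -708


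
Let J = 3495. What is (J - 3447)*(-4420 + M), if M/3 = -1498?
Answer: -427872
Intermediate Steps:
M = -4494 (M = 3*(-1498) = -4494)
(J - 3447)*(-4420 + M) = (3495 - 3447)*(-4420 - 4494) = 48*(-8914) = -427872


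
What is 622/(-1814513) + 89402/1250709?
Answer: 161443150228/2269427739717 ≈ 0.071138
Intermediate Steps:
622/(-1814513) + 89402/1250709 = 622*(-1/1814513) + 89402*(1/1250709) = -622/1814513 + 89402/1250709 = 161443150228/2269427739717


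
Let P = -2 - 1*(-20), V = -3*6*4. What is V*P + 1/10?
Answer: -12959/10 ≈ -1295.9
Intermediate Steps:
V = -72 (V = -18*4 = -72)
P = 18 (P = -2 + 20 = 18)
V*P + 1/10 = -72*18 + 1/10 = -1296 + ⅒ = -12959/10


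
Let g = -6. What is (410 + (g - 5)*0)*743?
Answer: 304630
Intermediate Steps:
(410 + (g - 5)*0)*743 = (410 + (-6 - 5)*0)*743 = (410 - 11*0)*743 = (410 + 0)*743 = 410*743 = 304630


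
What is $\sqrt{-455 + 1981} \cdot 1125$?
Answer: $1125 \sqrt{1526} \approx 43947.0$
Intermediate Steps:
$\sqrt{-455 + 1981} \cdot 1125 = \sqrt{1526} \cdot 1125 = 1125 \sqrt{1526}$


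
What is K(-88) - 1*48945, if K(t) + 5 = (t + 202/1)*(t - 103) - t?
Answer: -70636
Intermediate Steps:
K(t) = -5 - t + (-103 + t)*(202 + t) (K(t) = -5 + ((t + 202/1)*(t - 103) - t) = -5 + ((t + 202*1)*(-103 + t) - t) = -5 + ((t + 202)*(-103 + t) - t) = -5 + ((202 + t)*(-103 + t) - t) = -5 + ((-103 + t)*(202 + t) - t) = -5 + (-t + (-103 + t)*(202 + t)) = -5 - t + (-103 + t)*(202 + t))
K(-88) - 1*48945 = (-20811 + (-88)² + 98*(-88)) - 1*48945 = (-20811 + 7744 - 8624) - 48945 = -21691 - 48945 = -70636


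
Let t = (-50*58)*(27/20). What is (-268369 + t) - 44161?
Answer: -316445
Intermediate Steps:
t = -3915 (t = -78300/20 = -2900*27/20 = -3915)
(-268369 + t) - 44161 = (-268369 - 3915) - 44161 = -272284 - 44161 = -316445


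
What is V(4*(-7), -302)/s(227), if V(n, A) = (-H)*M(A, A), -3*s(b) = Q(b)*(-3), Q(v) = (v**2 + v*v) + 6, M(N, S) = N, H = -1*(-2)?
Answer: 151/25766 ≈ 0.0058604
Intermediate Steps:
H = 2
Q(v) = 6 + 2*v**2 (Q(v) = (v**2 + v**2) + 6 = 2*v**2 + 6 = 6 + 2*v**2)
s(b) = 6 + 2*b**2 (s(b) = -(6 + 2*b**2)*(-3)/3 = -(-18 - 6*b**2)/3 = 6 + 2*b**2)
V(n, A) = -2*A (V(n, A) = (-1*2)*A = -2*A)
V(4*(-7), -302)/s(227) = (-2*(-302))/(6 + 2*227**2) = 604/(6 + 2*51529) = 604/(6 + 103058) = 604/103064 = 604*(1/103064) = 151/25766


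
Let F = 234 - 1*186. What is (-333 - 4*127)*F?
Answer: -40368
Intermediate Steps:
F = 48 (F = 234 - 186 = 48)
(-333 - 4*127)*F = (-333 - 4*127)*48 = (-333 - 508)*48 = -841*48 = -40368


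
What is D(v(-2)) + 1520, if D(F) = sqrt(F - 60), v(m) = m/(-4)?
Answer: 1520 + I*sqrt(238)/2 ≈ 1520.0 + 7.7136*I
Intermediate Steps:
v(m) = -m/4 (v(m) = m*(-1/4) = -m/4)
D(F) = sqrt(-60 + F)
D(v(-2)) + 1520 = sqrt(-60 - 1/4*(-2)) + 1520 = sqrt(-60 + 1/2) + 1520 = sqrt(-119/2) + 1520 = I*sqrt(238)/2 + 1520 = 1520 + I*sqrt(238)/2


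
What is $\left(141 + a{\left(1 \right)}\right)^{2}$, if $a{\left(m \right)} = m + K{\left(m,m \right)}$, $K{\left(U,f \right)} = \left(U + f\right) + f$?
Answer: $21025$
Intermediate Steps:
$K{\left(U,f \right)} = U + 2 f$
$a{\left(m \right)} = 4 m$ ($a{\left(m \right)} = m + \left(m + 2 m\right) = m + 3 m = 4 m$)
$\left(141 + a{\left(1 \right)}\right)^{2} = \left(141 + 4 \cdot 1\right)^{2} = \left(141 + 4\right)^{2} = 145^{2} = 21025$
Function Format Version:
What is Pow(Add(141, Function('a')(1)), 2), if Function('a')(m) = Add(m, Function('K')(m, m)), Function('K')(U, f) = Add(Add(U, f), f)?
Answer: 21025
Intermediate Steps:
Function('K')(U, f) = Add(U, Mul(2, f))
Function('a')(m) = Mul(4, m) (Function('a')(m) = Add(m, Add(m, Mul(2, m))) = Add(m, Mul(3, m)) = Mul(4, m))
Pow(Add(141, Function('a')(1)), 2) = Pow(Add(141, Mul(4, 1)), 2) = Pow(Add(141, 4), 2) = Pow(145, 2) = 21025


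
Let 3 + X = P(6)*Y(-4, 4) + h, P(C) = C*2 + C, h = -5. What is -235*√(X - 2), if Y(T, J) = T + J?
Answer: -235*I*√10 ≈ -743.13*I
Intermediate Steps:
P(C) = 3*C (P(C) = 2*C + C = 3*C)
Y(T, J) = J + T
X = -8 (X = -3 + ((3*6)*(4 - 4) - 5) = -3 + (18*0 - 5) = -3 + (0 - 5) = -3 - 5 = -8)
-235*√(X - 2) = -235*√(-8 - 2) = -235*I*√10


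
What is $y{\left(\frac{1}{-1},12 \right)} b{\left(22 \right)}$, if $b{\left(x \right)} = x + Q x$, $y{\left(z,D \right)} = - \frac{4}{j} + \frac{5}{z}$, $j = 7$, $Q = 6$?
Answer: $-858$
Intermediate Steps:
$y{\left(z,D \right)} = - \frac{4}{7} + \frac{5}{z}$
$b{\left(x \right)} = 7 x$ ($b{\left(x \right)} = x + 6 x = 7 x$)
$y{\left(\frac{1}{-1},12 \right)} b{\left(22 \right)} = \left(- \frac{4}{7} + \frac{5}{\frac{1}{-1}}\right) 7 \cdot 22 = \left(- \frac{4}{7} + \frac{5}{-1}\right) 154 = \left(- \frac{4}{7} + 5 \left(-1\right)\right) 154 = \left(- \frac{4}{7} - 5\right) 154 = \left(- \frac{39}{7}\right) 154 = -858$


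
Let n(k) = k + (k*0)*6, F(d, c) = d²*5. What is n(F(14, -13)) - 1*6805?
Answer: -5825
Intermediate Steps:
F(d, c) = 5*d²
n(k) = k (n(k) = k + 0*6 = k + 0 = k)
n(F(14, -13)) - 1*6805 = 5*14² - 1*6805 = 5*196 - 6805 = 980 - 6805 = -5825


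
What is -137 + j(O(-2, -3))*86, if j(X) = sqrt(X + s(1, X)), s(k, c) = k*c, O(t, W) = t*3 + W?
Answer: -137 + 258*I*sqrt(2) ≈ -137.0 + 364.87*I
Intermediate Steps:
O(t, W) = W + 3*t (O(t, W) = 3*t + W = W + 3*t)
s(k, c) = c*k
j(X) = sqrt(2)*sqrt(X) (j(X) = sqrt(X + X*1) = sqrt(X + X) = sqrt(2*X) = sqrt(2)*sqrt(X))
-137 + j(O(-2, -3))*86 = -137 + (sqrt(2)*sqrt(-3 + 3*(-2)))*86 = -137 + (sqrt(2)*sqrt(-3 - 6))*86 = -137 + (sqrt(2)*sqrt(-9))*86 = -137 + (sqrt(2)*(3*I))*86 = -137 + (3*I*sqrt(2))*86 = -137 + 258*I*sqrt(2)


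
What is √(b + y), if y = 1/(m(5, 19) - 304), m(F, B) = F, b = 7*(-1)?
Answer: I*√626106/299 ≈ 2.6464*I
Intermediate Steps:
b = -7
y = -1/299 (y = 1/(5 - 304) = 1/(-299) = -1/299 ≈ -0.0033445)
√(b + y) = √(-7 - 1/299) = √(-2094/299) = I*√626106/299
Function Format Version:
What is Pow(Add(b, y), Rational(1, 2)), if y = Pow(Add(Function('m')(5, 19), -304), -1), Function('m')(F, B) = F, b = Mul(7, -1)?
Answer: Mul(Rational(1, 299), I, Pow(626106, Rational(1, 2))) ≈ Mul(2.6464, I)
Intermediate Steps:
b = -7
y = Rational(-1, 299) (y = Pow(Add(5, -304), -1) = Pow(-299, -1) = Rational(-1, 299) ≈ -0.0033445)
Pow(Add(b, y), Rational(1, 2)) = Pow(Add(-7, Rational(-1, 299)), Rational(1, 2)) = Pow(Rational(-2094, 299), Rational(1, 2)) = Mul(Rational(1, 299), I, Pow(626106, Rational(1, 2)))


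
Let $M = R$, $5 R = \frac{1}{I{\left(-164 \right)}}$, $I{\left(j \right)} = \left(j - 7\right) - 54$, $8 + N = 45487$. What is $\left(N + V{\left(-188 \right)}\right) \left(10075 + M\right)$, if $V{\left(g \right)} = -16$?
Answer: $\frac{515294645162}{1125} \approx 4.5804 \cdot 10^{8}$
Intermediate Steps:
$N = 45479$ ($N = -8 + 45487 = 45479$)
$I{\left(j \right)} = -61 + j$ ($I{\left(j \right)} = \left(j + \left(-24 + 17\right)\right) - 54 = \left(j - 7\right) - 54 = \left(-7 + j\right) - 54 = -61 + j$)
$R = - \frac{1}{1125}$ ($R = \frac{1}{5 \left(-61 - 164\right)} = \frac{1}{5 \left(-225\right)} = \frac{1}{5} \left(- \frac{1}{225}\right) = - \frac{1}{1125} \approx -0.00088889$)
$M = - \frac{1}{1125} \approx -0.00088889$
$\left(N + V{\left(-188 \right)}\right) \left(10075 + M\right) = \left(45479 - 16\right) \left(10075 - \frac{1}{1125}\right) = 45463 \cdot \frac{11334374}{1125} = \frac{515294645162}{1125}$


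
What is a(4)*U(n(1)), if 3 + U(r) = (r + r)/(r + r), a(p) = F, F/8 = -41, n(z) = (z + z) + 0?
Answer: 656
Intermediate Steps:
n(z) = 2*z (n(z) = 2*z + 0 = 2*z)
F = -328 (F = 8*(-41) = -328)
a(p) = -328
U(r) = -2 (U(r) = -3 + (r + r)/(r + r) = -3 + (2*r)/((2*r)) = -3 + (2*r)*(1/(2*r)) = -3 + 1 = -2)
a(4)*U(n(1)) = -328*(-2) = 656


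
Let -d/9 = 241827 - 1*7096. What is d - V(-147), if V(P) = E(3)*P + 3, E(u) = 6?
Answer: -2111700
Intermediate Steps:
d = -2112579 (d = -9*(241827 - 1*7096) = -9*(241827 - 7096) = -9*234731 = -2112579)
V(P) = 3 + 6*P (V(P) = 6*P + 3 = 3 + 6*P)
d - V(-147) = -2112579 - (3 + 6*(-147)) = -2112579 - (3 - 882) = -2112579 - 1*(-879) = -2112579 + 879 = -2111700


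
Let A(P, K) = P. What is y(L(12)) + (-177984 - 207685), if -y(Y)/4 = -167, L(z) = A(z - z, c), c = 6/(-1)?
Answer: -385001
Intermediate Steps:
c = -6 (c = 6*(-1) = -6)
L(z) = 0 (L(z) = z - z = 0)
y(Y) = 668 (y(Y) = -4*(-167) = 668)
y(L(12)) + (-177984 - 207685) = 668 + (-177984 - 207685) = 668 - 385669 = -385001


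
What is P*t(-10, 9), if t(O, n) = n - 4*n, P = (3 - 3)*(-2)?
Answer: 0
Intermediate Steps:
P = 0 (P = 0*(-2) = 0)
t(O, n) = -3*n
P*t(-10, 9) = 0*(-3*9) = 0*(-27) = 0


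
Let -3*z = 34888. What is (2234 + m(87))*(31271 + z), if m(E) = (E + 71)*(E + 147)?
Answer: 2310213550/3 ≈ 7.7007e+8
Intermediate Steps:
z = -34888/3 (z = -1/3*34888 = -34888/3 ≈ -11629.)
m(E) = (71 + E)*(147 + E)
(2234 + m(87))*(31271 + z) = (2234 + (10437 + 87**2 + 218*87))*(31271 - 34888/3) = (2234 + (10437 + 7569 + 18966))*(58925/3) = (2234 + 36972)*(58925/3) = 39206*(58925/3) = 2310213550/3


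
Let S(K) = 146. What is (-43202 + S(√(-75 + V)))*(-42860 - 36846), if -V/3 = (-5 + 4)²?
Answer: 3431821536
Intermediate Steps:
V = -3 (V = -3*(-5 + 4)² = -3*(-1)² = -3*1 = -3)
(-43202 + S(√(-75 + V)))*(-42860 - 36846) = (-43202 + 146)*(-42860 - 36846) = -43056*(-79706) = 3431821536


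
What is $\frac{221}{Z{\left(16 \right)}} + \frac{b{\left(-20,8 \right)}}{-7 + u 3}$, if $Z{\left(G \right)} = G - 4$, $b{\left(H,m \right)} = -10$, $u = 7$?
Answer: $\frac{1487}{84} \approx 17.702$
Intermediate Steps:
$Z{\left(G \right)} = -4 + G$ ($Z{\left(G \right)} = G - 4 = -4 + G$)
$\frac{221}{Z{\left(16 \right)}} + \frac{b{\left(-20,8 \right)}}{-7 + u 3} = \frac{221}{-4 + 16} - \frac{10}{-7 + 7 \cdot 3} = \frac{221}{12} - \frac{10}{-7 + 21} = 221 \cdot \frac{1}{12} - \frac{10}{14} = \frac{221}{12} - \frac{5}{7} = \frac{1487}{84}$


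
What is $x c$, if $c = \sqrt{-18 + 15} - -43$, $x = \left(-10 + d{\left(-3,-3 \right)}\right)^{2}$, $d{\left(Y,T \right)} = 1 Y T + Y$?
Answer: $688 + 16 i \sqrt{3} \approx 688.0 + 27.713 i$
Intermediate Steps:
$d{\left(Y,T \right)} = Y + T Y$ ($d{\left(Y,T \right)} = Y T + Y = T Y + Y = Y + T Y$)
$x = 16$ ($x = \left(-10 - 3 \left(1 - 3\right)\right)^{2} = \left(-10 - -6\right)^{2} = \left(-10 + 6\right)^{2} = \left(-4\right)^{2} = 16$)
$c = 43 + i \sqrt{3}$ ($c = \sqrt{-3} + 43 = i \sqrt{3} + 43 = 43 + i \sqrt{3} \approx 43.0 + 1.732 i$)
$x c = 16 \left(43 + i \sqrt{3}\right) = 688 + 16 i \sqrt{3}$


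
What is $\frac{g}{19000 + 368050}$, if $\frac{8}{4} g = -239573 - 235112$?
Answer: $- \frac{94937}{154820} \approx -0.61321$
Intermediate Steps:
$g = - \frac{474685}{2}$ ($g = \frac{-239573 - 235112}{2} = \frac{1}{2} \left(-474685\right) = - \frac{474685}{2} \approx -2.3734 \cdot 10^{5}$)
$\frac{g}{19000 + 368050} = - \frac{474685}{2 \left(19000 + 368050\right)} = - \frac{474685}{2 \cdot 387050} = \left(- \frac{474685}{2}\right) \frac{1}{387050} = - \frac{94937}{154820}$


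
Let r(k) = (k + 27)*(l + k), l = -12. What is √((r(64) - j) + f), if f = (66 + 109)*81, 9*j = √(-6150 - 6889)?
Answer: √(170163 - I*√13039)/3 ≈ 137.5 - 0.046136*I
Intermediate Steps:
j = I*√13039/9 (j = √(-6150 - 6889)/9 = √(-13039)/9 = (I*√13039)/9 = I*√13039/9 ≈ 12.688*I)
r(k) = (-12 + k)*(27 + k) (r(k) = (k + 27)*(-12 + k) = (27 + k)*(-12 + k) = (-12 + k)*(27 + k))
f = 14175 (f = 175*81 = 14175)
√((r(64) - j) + f) = √(((-324 + 64² + 15*64) - I*√13039/9) + 14175) = √(((-324 + 4096 + 960) - I*√13039/9) + 14175) = √((4732 - I*√13039/9) + 14175) = √(18907 - I*√13039/9)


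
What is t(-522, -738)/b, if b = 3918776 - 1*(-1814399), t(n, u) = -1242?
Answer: -1242/5733175 ≈ -0.00021663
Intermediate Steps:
b = 5733175 (b = 3918776 + 1814399 = 5733175)
t(-522, -738)/b = -1242/5733175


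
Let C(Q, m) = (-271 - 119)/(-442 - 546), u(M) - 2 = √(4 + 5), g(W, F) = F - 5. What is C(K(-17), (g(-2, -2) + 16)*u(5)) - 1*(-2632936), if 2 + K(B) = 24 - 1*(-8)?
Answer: 100051583/38 ≈ 2.6329e+6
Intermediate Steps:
K(B) = 30 (K(B) = -2 + (24 - 1*(-8)) = -2 + (24 + 8) = -2 + 32 = 30)
g(W, F) = -5 + F
u(M) = 5 (u(M) = 2 + √(4 + 5) = 2 + √9 = 2 + 3 = 5)
C(Q, m) = 15/38 (C(Q, m) = -390/(-988) = -390*(-1/988) = 15/38)
C(K(-17), (g(-2, -2) + 16)*u(5)) - 1*(-2632936) = 15/38 - 1*(-2632936) = 15/38 + 2632936 = 100051583/38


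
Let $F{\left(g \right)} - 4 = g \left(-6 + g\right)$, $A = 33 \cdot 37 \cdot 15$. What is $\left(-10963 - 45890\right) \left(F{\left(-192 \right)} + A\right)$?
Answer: $-3202813755$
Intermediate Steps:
$A = 18315$ ($A = 1221 \cdot 15 = 18315$)
$F{\left(g \right)} = 4 + g \left(-6 + g\right)$
$\left(-10963 - 45890\right) \left(F{\left(-192 \right)} + A\right) = \left(-10963 - 45890\right) \left(\left(4 + \left(-192\right)^{2} - -1152\right) + 18315\right) = - 56853 \left(\left(4 + 36864 + 1152\right) + 18315\right) = - 56853 \left(38020 + 18315\right) = \left(-56853\right) 56335 = -3202813755$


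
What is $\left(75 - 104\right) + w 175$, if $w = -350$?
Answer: $-61279$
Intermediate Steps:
$\left(75 - 104\right) + w 175 = \left(75 - 104\right) - 61250 = -29 - 61250 = -61279$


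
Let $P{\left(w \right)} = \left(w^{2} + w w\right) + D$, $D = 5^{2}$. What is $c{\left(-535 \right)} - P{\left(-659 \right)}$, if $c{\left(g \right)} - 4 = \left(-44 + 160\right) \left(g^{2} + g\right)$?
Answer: $32271457$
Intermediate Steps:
$c{\left(g \right)} = 4 + 116 g + 116 g^{2}$ ($c{\left(g \right)} = 4 + \left(-44 + 160\right) \left(g^{2} + g\right) = 4 + 116 \left(g + g^{2}\right) = 4 + \left(116 g + 116 g^{2}\right) = 4 + 116 g + 116 g^{2}$)
$D = 25$
$P{\left(w \right)} = 25 + 2 w^{2}$ ($P{\left(w \right)} = \left(w^{2} + w w\right) + 25 = \left(w^{2} + w^{2}\right) + 25 = 2 w^{2} + 25 = 25 + 2 w^{2}$)
$c{\left(-535 \right)} - P{\left(-659 \right)} = \left(4 + 116 \left(-535\right) + 116 \left(-535\right)^{2}\right) - \left(25 + 2 \left(-659\right)^{2}\right) = \left(4 - 62060 + 116 \cdot 286225\right) - \left(25 + 2 \cdot 434281\right) = \left(4 - 62060 + 33202100\right) - \left(25 + 868562\right) = 33140044 - 868587 = 32271457$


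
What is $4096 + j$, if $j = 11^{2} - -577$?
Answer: $4794$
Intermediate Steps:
$j = 698$ ($j = 121 + 577 = 698$)
$4096 + j = 4096 + 698 = 4794$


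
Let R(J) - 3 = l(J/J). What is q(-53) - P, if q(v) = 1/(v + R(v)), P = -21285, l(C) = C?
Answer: 1042964/49 ≈ 21285.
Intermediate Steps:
R(J) = 4 (R(J) = 3 + J/J = 3 + 1 = 4)
q(v) = 1/(4 + v) (q(v) = 1/(v + 4) = 1/(4 + v))
q(-53) - P = 1/(4 - 53) - 1*(-21285) = 1/(-49) + 21285 = -1/49 + 21285 = 1042964/49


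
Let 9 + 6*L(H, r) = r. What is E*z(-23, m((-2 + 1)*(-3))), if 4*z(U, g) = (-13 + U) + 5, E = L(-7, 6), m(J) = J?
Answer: 31/8 ≈ 3.8750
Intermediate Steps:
L(H, r) = -3/2 + r/6
E = -½ (E = -3/2 + (⅙)*6 = -3/2 + 1 = -½ ≈ -0.50000)
z(U, g) = -2 + U/4 (z(U, g) = ((-13 + U) + 5)/4 = (-8 + U)/4 = -2 + U/4)
E*z(-23, m((-2 + 1)*(-3))) = -(-2 + (¼)*(-23))/2 = -(-2 - 23/4)/2 = -½*(-31/4) = 31/8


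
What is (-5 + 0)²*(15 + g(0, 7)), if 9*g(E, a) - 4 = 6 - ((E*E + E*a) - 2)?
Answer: 1225/3 ≈ 408.33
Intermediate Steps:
g(E, a) = 4/3 - E²/9 - E*a/9 (g(E, a) = 4/9 + (6 - ((E*E + E*a) - 2))/9 = 4/9 + (6 - ((E² + E*a) - 2))/9 = 4/9 + (6 - (-2 + E² + E*a))/9 = 4/9 + (6 + (2 - E² - E*a))/9 = 4/9 + (8 - E² - E*a)/9 = 4/9 + (8/9 - E²/9 - E*a/9) = 4/3 - E²/9 - E*a/9)
(-5 + 0)²*(15 + g(0, 7)) = (-5 + 0)²*(15 + (4/3 - ⅑*0² - ⅑*0*7)) = (-5)²*(15 + (4/3 - ⅑*0 + 0)) = 25*(15 + (4/3 + 0 + 0)) = 25*(15 + 4/3) = 25*(49/3) = 1225/3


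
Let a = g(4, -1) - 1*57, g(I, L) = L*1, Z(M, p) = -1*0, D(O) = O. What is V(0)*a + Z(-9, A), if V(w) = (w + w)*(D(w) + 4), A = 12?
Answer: 0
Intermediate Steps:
Z(M, p) = 0
g(I, L) = L
V(w) = 2*w*(4 + w) (V(w) = (w + w)*(w + 4) = (2*w)*(4 + w) = 2*w*(4 + w))
a = -58 (a = -1 - 1*57 = -1 - 57 = -58)
V(0)*a + Z(-9, A) = (2*0*(4 + 0))*(-58) + 0 = (2*0*4)*(-58) + 0 = 0*(-58) + 0 = 0 + 0 = 0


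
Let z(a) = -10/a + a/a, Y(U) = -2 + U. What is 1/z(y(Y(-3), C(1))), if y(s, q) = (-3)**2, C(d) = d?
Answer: -9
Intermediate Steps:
y(s, q) = 9
z(a) = 1 - 10/a (z(a) = -10/a + 1 = 1 - 10/a)
1/z(y(Y(-3), C(1))) = 1/((-10 + 9)/9) = 1/((1/9)*(-1)) = 1/(-1/9) = -9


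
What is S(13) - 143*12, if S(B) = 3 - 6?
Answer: -1719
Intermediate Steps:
S(B) = -3
S(13) - 143*12 = -3 - 143*12 = -3 - 1716 = -1719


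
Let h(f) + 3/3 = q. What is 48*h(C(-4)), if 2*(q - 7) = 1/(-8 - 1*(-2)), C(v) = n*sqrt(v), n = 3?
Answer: 284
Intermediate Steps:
C(v) = 3*sqrt(v)
q = 83/12 (q = 7 + 1/(2*(-8 - 1*(-2))) = 7 + 1/(2*(-8 + 2)) = 7 + (1/2)/(-6) = 7 + (1/2)*(-1/6) = 7 - 1/12 = 83/12 ≈ 6.9167)
h(f) = 71/12 (h(f) = -1 + 83/12 = 71/12)
48*h(C(-4)) = 48*(71/12) = 284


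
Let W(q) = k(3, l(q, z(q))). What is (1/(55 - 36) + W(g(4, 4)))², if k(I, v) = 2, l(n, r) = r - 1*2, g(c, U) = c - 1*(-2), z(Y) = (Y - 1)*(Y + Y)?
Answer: 1521/361 ≈ 4.2133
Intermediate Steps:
z(Y) = 2*Y*(-1 + Y) (z(Y) = (-1 + Y)*(2*Y) = 2*Y*(-1 + Y))
g(c, U) = 2 + c (g(c, U) = c + 2 = 2 + c)
l(n, r) = -2 + r (l(n, r) = r - 2 = -2 + r)
W(q) = 2
(1/(55 - 36) + W(g(4, 4)))² = (1/(55 - 36) + 2)² = (1/19 + 2)² = (39/19)² = 1521/361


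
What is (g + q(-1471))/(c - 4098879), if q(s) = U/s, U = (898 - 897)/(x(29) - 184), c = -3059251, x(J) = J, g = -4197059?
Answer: 478475218647/816044715325 ≈ 0.58633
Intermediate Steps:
U = -1/155 (U = (898 - 897)/(29 - 184) = 1/(-155) = 1*(-1/155) = -1/155 ≈ -0.0064516)
q(s) = -1/(155*s)
(g + q(-1471))/(c - 4098879) = (-4197059 - 1/155/(-1471))/(-3059251 - 4098879) = (-4197059 - 1/155*(-1/1471))/(-7158130) = (-4197059 + 1/228005)*(-1/7158130) = -956950437294/228005*(-1/7158130) = 478475218647/816044715325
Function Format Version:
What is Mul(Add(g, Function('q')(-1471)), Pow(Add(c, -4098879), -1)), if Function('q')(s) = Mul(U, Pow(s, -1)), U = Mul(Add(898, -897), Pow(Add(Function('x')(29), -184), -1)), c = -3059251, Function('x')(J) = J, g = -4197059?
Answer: Rational(478475218647, 816044715325) ≈ 0.58633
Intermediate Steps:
U = Rational(-1, 155) (U = Mul(Add(898, -897), Pow(Add(29, -184), -1)) = Mul(1, Pow(-155, -1)) = Mul(1, Rational(-1, 155)) = Rational(-1, 155) ≈ -0.0064516)
Function('q')(s) = Mul(Rational(-1, 155), Pow(s, -1))
Mul(Add(g, Function('q')(-1471)), Pow(Add(c, -4098879), -1)) = Mul(Add(-4197059, Mul(Rational(-1, 155), Pow(-1471, -1))), Pow(Add(-3059251, -4098879), -1)) = Mul(Add(-4197059, Mul(Rational(-1, 155), Rational(-1, 1471))), Pow(-7158130, -1)) = Mul(Add(-4197059, Rational(1, 228005)), Rational(-1, 7158130)) = Mul(Rational(-956950437294, 228005), Rational(-1, 7158130)) = Rational(478475218647, 816044715325)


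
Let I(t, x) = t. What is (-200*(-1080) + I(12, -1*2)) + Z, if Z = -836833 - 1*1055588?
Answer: -1676409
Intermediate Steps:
Z = -1892421 (Z = -836833 - 1055588 = -1892421)
(-200*(-1080) + I(12, -1*2)) + Z = (-200*(-1080) + 12) - 1892421 = (216000 + 12) - 1892421 = 216012 - 1892421 = -1676409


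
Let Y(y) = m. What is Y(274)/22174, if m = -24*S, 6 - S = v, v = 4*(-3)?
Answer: -216/11087 ≈ -0.019482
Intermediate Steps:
v = -12
S = 18 (S = 6 - 1*(-12) = 6 + 12 = 18)
m = -432 (m = -24*18 = -432)
Y(y) = -432
Y(274)/22174 = -432/22174 = -432*1/22174 = -216/11087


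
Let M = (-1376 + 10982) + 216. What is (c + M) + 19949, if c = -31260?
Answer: -1489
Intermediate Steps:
M = 9822 (M = 9606 + 216 = 9822)
(c + M) + 19949 = (-31260 + 9822) + 19949 = -21438 + 19949 = -1489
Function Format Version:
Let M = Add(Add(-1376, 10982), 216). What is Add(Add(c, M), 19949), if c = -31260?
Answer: -1489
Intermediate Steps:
M = 9822 (M = Add(9606, 216) = 9822)
Add(Add(c, M), 19949) = Add(Add(-31260, 9822), 19949) = Add(-21438, 19949) = -1489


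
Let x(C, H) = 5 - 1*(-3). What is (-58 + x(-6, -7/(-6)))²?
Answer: 2500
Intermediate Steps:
x(C, H) = 8 (x(C, H) = 5 + 3 = 8)
(-58 + x(-6, -7/(-6)))² = (-58 + 8)² = (-50)² = 2500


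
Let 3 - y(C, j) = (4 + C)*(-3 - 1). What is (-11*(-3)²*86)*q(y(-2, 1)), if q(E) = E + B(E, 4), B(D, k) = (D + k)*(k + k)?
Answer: -1115334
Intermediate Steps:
B(D, k) = 2*k*(D + k) (B(D, k) = (D + k)*(2*k) = 2*k*(D + k))
y(C, j) = 19 + 4*C (y(C, j) = 3 - (4 + C)*(-3 - 1) = 3 - (4 + C)*(-4) = 3 - (-16 - 4*C) = 3 + (16 + 4*C) = 19 + 4*C)
q(E) = 32 + 9*E (q(E) = E + 2*4*(E + 4) = E + 2*4*(4 + E) = E + (32 + 8*E) = 32 + 9*E)
(-11*(-3)²*86)*q(y(-2, 1)) = (-11*(-3)²*86)*(32 + 9*(19 + 4*(-2))) = (-11*9*86)*(32 + 9*(19 - 8)) = (-99*86)*(32 + 9*11) = -8514*(32 + 99) = -8514*131 = -1115334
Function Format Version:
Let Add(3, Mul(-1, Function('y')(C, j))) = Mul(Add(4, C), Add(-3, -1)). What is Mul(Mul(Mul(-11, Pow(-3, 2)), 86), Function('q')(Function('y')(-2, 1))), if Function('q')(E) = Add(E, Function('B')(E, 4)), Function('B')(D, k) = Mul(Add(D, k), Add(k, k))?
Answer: -1115334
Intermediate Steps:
Function('B')(D, k) = Mul(2, k, Add(D, k)) (Function('B')(D, k) = Mul(Add(D, k), Mul(2, k)) = Mul(2, k, Add(D, k)))
Function('y')(C, j) = Add(19, Mul(4, C)) (Function('y')(C, j) = Add(3, Mul(-1, Mul(Add(4, C), Add(-3, -1)))) = Add(3, Mul(-1, Mul(Add(4, C), -4))) = Add(3, Mul(-1, Add(-16, Mul(-4, C)))) = Add(3, Add(16, Mul(4, C))) = Add(19, Mul(4, C)))
Function('q')(E) = Add(32, Mul(9, E)) (Function('q')(E) = Add(E, Mul(2, 4, Add(E, 4))) = Add(E, Mul(2, 4, Add(4, E))) = Add(E, Add(32, Mul(8, E))) = Add(32, Mul(9, E)))
Mul(Mul(Mul(-11, Pow(-3, 2)), 86), Function('q')(Function('y')(-2, 1))) = Mul(Mul(Mul(-11, Pow(-3, 2)), 86), Add(32, Mul(9, Add(19, Mul(4, -2))))) = Mul(Mul(Mul(-11, 9), 86), Add(32, Mul(9, Add(19, -8)))) = Mul(Mul(-99, 86), Add(32, Mul(9, 11))) = Mul(-8514, Add(32, 99)) = Mul(-8514, 131) = -1115334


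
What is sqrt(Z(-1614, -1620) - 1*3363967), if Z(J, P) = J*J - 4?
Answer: 5*I*sqrt(30359) ≈ 871.19*I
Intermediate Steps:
Z(J, P) = -4 + J**2 (Z(J, P) = J**2 - 4 = -4 + J**2)
sqrt(Z(-1614, -1620) - 1*3363967) = sqrt((-4 + (-1614)**2) - 1*3363967) = sqrt((-4 + 2604996) - 3363967) = sqrt(2604992 - 3363967) = sqrt(-758975) = 5*I*sqrt(30359)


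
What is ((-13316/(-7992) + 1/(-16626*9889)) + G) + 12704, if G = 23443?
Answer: 989570335679666/27375016581 ≈ 36149.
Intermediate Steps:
((-13316/(-7992) + 1/(-16626*9889)) + G) + 12704 = ((-13316/(-7992) + 1/(-16626*9889)) + 23443) + 12704 = ((-13316*(-1/7992) - 1/16626*1/9889) + 23443) + 12704 = ((3329/1998 - 1/164414514) + 23443) + 12704 = (45611326259/27375016581 + 23443) + 12704 = 641798125034642/27375016581 + 12704 = 989570335679666/27375016581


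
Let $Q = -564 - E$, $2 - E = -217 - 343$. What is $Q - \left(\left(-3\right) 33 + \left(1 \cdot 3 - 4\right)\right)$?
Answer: $-1026$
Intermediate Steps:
$E = 562$ ($E = 2 - \left(-217 - 343\right) = 2 - -560 = 2 + 560 = 562$)
$Q = -1126$ ($Q = -564 - 562 = -1126$)
$Q - \left(\left(-3\right) 33 + \left(1 \cdot 3 - 4\right)\right) = -1126 - \left(\left(-3\right) 33 + \left(1 \cdot 3 - 4\right)\right) = -1126 - \left(-99 + \left(3 - 4\right)\right) = -1126 - \left(-99 - 1\right) = -1126 - -100 = -1126 + 100 = -1026$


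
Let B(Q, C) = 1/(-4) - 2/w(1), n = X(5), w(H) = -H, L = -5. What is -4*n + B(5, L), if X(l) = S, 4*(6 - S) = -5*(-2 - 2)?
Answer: -9/4 ≈ -2.2500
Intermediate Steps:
S = 1 (S = 6 - (-5)*(-2 - 2)/4 = 6 - (-5)*(-4)/4 = 6 - 1/4*20 = 6 - 5 = 1)
X(l) = 1
n = 1
B(Q, C) = 7/4 (B(Q, C) = 1/(-4) - 2/((-1*1)) = 1*(-1/4) - 2/(-1) = -1/4 - 2*(-1) = -1/4 + 2 = 7/4)
-4*n + B(5, L) = -4*1 + 7/4 = -4 + 7/4 = -9/4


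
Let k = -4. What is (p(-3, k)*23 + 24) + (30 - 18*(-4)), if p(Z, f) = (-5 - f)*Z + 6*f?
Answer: -357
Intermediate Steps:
p(Z, f) = 6*f + Z*(-5 - f) (p(Z, f) = Z*(-5 - f) + 6*f = 6*f + Z*(-5 - f))
(p(-3, k)*23 + 24) + (30 - 18*(-4)) = ((-5*(-3) + 6*(-4) - 1*(-3)*(-4))*23 + 24) + (30 - 18*(-4)) = ((15 - 24 - 12)*23 + 24) + (30 + 72) = (-21*23 + 24) + 102 = (-483 + 24) + 102 = -459 + 102 = -357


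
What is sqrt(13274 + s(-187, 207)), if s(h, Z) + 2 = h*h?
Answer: sqrt(48241) ≈ 219.64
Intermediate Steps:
s(h, Z) = -2 + h**2 (s(h, Z) = -2 + h*h = -2 + h**2)
sqrt(13274 + s(-187, 207)) = sqrt(13274 + (-2 + (-187)**2)) = sqrt(13274 + (-2 + 34969)) = sqrt(13274 + 34967) = sqrt(48241)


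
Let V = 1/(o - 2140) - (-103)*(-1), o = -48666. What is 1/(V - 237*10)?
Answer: -50806/125643239 ≈ -0.00040437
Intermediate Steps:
V = -5233019/50806 (V = 1/(-48666 - 2140) - (-103)*(-1) = 1/(-50806) - 1*103 = -1/50806 - 103 = -5233019/50806 ≈ -103.00)
1/(V - 237*10) = 1/(-5233019/50806 - 237*10) = 1/(-5233019/50806 - 2370) = 1/(-125643239/50806) = -50806/125643239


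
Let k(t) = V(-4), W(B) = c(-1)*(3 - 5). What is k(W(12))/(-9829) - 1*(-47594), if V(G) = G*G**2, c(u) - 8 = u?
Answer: 467801490/9829 ≈ 47594.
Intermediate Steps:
c(u) = 8 + u
V(G) = G**3
W(B) = -14 (W(B) = (8 - 1)*(3 - 5) = 7*(-2) = -14)
k(t) = -64 (k(t) = (-4)**3 = -64)
k(W(12))/(-9829) - 1*(-47594) = -64/(-9829) - 1*(-47594) = -64*(-1/9829) + 47594 = 64/9829 + 47594 = 467801490/9829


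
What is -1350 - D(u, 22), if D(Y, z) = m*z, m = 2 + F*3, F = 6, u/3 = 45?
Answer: -1790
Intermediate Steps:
u = 135 (u = 3*45 = 135)
m = 20 (m = 2 + 6*3 = 2 + 18 = 20)
D(Y, z) = 20*z
-1350 - D(u, 22) = -1350 - 20*22 = -1350 - 1*440 = -1350 - 440 = -1790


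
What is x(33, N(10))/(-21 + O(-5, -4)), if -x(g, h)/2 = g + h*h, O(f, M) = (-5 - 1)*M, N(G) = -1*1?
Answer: -68/3 ≈ -22.667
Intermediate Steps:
N(G) = -1
O(f, M) = -6*M
x(g, h) = -2*g - 2*h² (x(g, h) = -2*(g + h*h) = -2*(g + h²) = -2*g - 2*h²)
x(33, N(10))/(-21 + O(-5, -4)) = (-2*33 - 2*(-1)²)/(-21 - 6*(-4)) = (-66 - 2*1)/(-21 + 24) = (-66 - 2)/3 = -68*⅓ = -68/3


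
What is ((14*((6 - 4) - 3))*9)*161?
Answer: -20286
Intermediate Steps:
((14*((6 - 4) - 3))*9)*161 = ((14*(2 - 3))*9)*161 = ((14*(-1))*9)*161 = -14*9*161 = -126*161 = -20286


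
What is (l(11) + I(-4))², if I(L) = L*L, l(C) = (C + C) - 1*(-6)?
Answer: 1936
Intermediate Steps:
l(C) = 6 + 2*C (l(C) = 2*C + 6 = 6 + 2*C)
I(L) = L²
(l(11) + I(-4))² = ((6 + 2*11) + (-4)²)² = ((6 + 22) + 16)² = (28 + 16)² = 44² = 1936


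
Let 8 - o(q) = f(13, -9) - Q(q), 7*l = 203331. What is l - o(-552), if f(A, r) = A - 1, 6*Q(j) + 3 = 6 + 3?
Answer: 203352/7 ≈ 29050.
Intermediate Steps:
Q(j) = 1 (Q(j) = -½ + (6 + 3)/6 = -½ + (⅙)*9 = -½ + 3/2 = 1)
l = 203331/7 (l = (⅐)*203331 = 203331/7 ≈ 29047.)
f(A, r) = -1 + A
o(q) = -3 (o(q) = 8 - ((-1 + 13) - 1*1) = 8 - (12 - 1) = 8 - 1*11 = 8 - 11 = -3)
l - o(-552) = 203331/7 - 1*(-3) = 203331/7 + 3 = 203352/7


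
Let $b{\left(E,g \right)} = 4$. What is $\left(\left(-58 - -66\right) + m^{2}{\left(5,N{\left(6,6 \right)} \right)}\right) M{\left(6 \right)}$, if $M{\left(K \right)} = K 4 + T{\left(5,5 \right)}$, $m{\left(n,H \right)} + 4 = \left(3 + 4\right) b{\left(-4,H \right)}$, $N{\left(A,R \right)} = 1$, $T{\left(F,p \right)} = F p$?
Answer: $28616$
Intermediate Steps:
$m{\left(n,H \right)} = 24$ ($m{\left(n,H \right)} = -4 + \left(3 + 4\right) 4 = -4 + 7 \cdot 4 = -4 + 28 = 24$)
$M{\left(K \right)} = 25 + 4 K$ ($M{\left(K \right)} = K 4 + 5 \cdot 5 = 4 K + 25 = 25 + 4 K$)
$\left(\left(-58 - -66\right) + m^{2}{\left(5,N{\left(6,6 \right)} \right)}\right) M{\left(6 \right)} = \left(\left(-58 - -66\right) + 24^{2}\right) \left(25 + 4 \cdot 6\right) = \left(\left(-58 + 66\right) + 576\right) \left(25 + 24\right) = \left(8 + 576\right) 49 = 584 \cdot 49 = 28616$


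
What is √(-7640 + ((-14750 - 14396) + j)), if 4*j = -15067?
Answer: I*√162211/2 ≈ 201.38*I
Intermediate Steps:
j = -15067/4 (j = (¼)*(-15067) = -15067/4 ≈ -3766.8)
√(-7640 + ((-14750 - 14396) + j)) = √(-7640 + ((-14750 - 14396) - 15067/4)) = √(-7640 + (-29146 - 15067/4)) = √(-7640 - 131651/4) = √(-162211/4) = I*√162211/2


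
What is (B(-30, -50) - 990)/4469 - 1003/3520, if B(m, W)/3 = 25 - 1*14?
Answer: -7851047/15730880 ≈ -0.49908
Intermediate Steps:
B(m, W) = 33 (B(m, W) = 3*(25 - 1*14) = 3*(25 - 14) = 3*11 = 33)
(B(-30, -50) - 990)/4469 - 1003/3520 = (33 - 990)/4469 - 1003/3520 = -957*1/4469 - 1003*1/3520 = -957/4469 - 1003/3520 = -7851047/15730880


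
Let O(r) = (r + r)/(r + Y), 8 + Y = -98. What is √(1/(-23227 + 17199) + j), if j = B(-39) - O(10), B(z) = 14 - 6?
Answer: 29*√3191826/18084 ≈ 2.8650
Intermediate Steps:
Y = -106 (Y = -8 - 98 = -106)
B(z) = 8
O(r) = 2*r/(-106 + r) (O(r) = (r + r)/(r - 106) = (2*r)/(-106 + r) = 2*r/(-106 + r))
j = 197/24 (j = 8 - 2*10/(-106 + 10) = 8 - 2*10/(-96) = 8 - 2*10*(-1)/96 = 8 - 1*(-5/24) = 8 + 5/24 = 197/24 ≈ 8.2083)
√(1/(-23227 + 17199) + j) = √(1/(-23227 + 17199) + 197/24) = √(1/(-6028) + 197/24) = √(-1/6028 + 197/24) = √(296873/36168) = 29*√3191826/18084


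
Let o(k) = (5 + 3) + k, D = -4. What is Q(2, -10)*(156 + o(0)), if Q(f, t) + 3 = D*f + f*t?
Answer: -5084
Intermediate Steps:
o(k) = 8 + k
Q(f, t) = -3 - 4*f + f*t (Q(f, t) = -3 + (-4*f + f*t) = -3 - 4*f + f*t)
Q(2, -10)*(156 + o(0)) = (-3 - 4*2 + 2*(-10))*(156 + (8 + 0)) = (-3 - 8 - 20)*(156 + 8) = -31*164 = -5084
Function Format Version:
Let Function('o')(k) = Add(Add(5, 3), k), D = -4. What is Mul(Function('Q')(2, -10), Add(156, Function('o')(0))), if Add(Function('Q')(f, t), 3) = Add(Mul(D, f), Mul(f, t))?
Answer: -5084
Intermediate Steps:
Function('o')(k) = Add(8, k)
Function('Q')(f, t) = Add(-3, Mul(-4, f), Mul(f, t)) (Function('Q')(f, t) = Add(-3, Add(Mul(-4, f), Mul(f, t))) = Add(-3, Mul(-4, f), Mul(f, t)))
Mul(Function('Q')(2, -10), Add(156, Function('o')(0))) = Mul(Add(-3, Mul(-4, 2), Mul(2, -10)), Add(156, Add(8, 0))) = Mul(Add(-3, -8, -20), Add(156, 8)) = Mul(-31, 164) = -5084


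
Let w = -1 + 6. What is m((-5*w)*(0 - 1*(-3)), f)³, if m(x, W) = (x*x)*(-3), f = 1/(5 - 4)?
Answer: -4805419921875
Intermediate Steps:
w = 5
f = 1 (f = 1/1 = 1)
m(x, W) = -3*x² (m(x, W) = x²*(-3) = -3*x²)
m((-5*w)*(0 - 1*(-3)), f)³ = (-3*625*(0 - 1*(-3))²)³ = (-3*625*(0 + 3)²)³ = (-3*(-25*3)²)³ = (-3*(-75)²)³ = (-3*5625)³ = (-16875)³ = -4805419921875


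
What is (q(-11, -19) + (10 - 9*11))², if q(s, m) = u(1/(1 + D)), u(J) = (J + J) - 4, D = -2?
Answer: 9025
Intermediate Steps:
u(J) = -4 + 2*J (u(J) = 2*J - 4 = -4 + 2*J)
q(s, m) = -6 (q(s, m) = -4 + 2/(1 - 2) = -4 + 2/(-1) = -4 + 2*(-1) = -4 - 2 = -6)
(q(-11, -19) + (10 - 9*11))² = (-6 + (10 - 9*11))² = (-6 + (10 - 99))² = (-6 - 89)² = (-95)² = 9025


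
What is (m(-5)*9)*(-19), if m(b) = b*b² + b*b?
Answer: 17100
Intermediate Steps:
m(b) = b² + b³ (m(b) = b³ + b² = b² + b³)
(m(-5)*9)*(-19) = (((-5)²*(1 - 5))*9)*(-19) = ((25*(-4))*9)*(-19) = -100*9*(-19) = -900*(-19) = 17100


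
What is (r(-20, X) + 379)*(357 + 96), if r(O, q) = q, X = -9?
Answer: 167610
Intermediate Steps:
(r(-20, X) + 379)*(357 + 96) = (-9 + 379)*(357 + 96) = 370*453 = 167610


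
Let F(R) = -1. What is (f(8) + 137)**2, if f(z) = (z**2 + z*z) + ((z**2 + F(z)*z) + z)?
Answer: 108241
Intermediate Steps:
f(z) = 3*z**2 (f(z) = (z**2 + z*z) + ((z**2 - z) + z) = (z**2 + z**2) + z**2 = 2*z**2 + z**2 = 3*z**2)
(f(8) + 137)**2 = (3*8**2 + 137)**2 = (3*64 + 137)**2 = (192 + 137)**2 = 329**2 = 108241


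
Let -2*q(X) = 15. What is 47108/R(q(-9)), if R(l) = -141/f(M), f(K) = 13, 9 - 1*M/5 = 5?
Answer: -612404/141 ≈ -4343.3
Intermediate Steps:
M = 20 (M = 45 - 5*5 = 45 - 25 = 20)
q(X) = -15/2 (q(X) = -½*15 = -15/2)
R(l) = -141/13
47108/R(q(-9)) = 47108/(-141/13) = 47108*(-13/141) = -612404/141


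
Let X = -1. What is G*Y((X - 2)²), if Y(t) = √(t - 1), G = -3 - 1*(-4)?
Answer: 2*√2 ≈ 2.8284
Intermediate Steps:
G = 1 (G = -3 + 4 = 1)
Y(t) = √(-1 + t)
G*Y((X - 2)²) = 1*√(-1 + (-1 - 2)²) = 1*√(-1 + (-3)²) = 1*√(-1 + 9) = 1*√8 = 1*(2*√2) = 2*√2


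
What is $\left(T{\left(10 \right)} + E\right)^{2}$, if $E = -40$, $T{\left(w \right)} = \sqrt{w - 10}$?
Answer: $1600$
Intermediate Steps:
$T{\left(w \right)} = \sqrt{-10 + w}$
$\left(T{\left(10 \right)} + E\right)^{2} = \left(\sqrt{-10 + 10} - 40\right)^{2} = \left(\sqrt{0} - 40\right)^{2} = \left(0 - 40\right)^{2} = \left(-40\right)^{2} = 1600$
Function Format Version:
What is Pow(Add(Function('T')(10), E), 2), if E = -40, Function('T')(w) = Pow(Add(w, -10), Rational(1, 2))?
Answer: 1600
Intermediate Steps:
Function('T')(w) = Pow(Add(-10, w), Rational(1, 2))
Pow(Add(Function('T')(10), E), 2) = Pow(Add(Pow(Add(-10, 10), Rational(1, 2)), -40), 2) = Pow(Add(Pow(0, Rational(1, 2)), -40), 2) = Pow(Add(0, -40), 2) = Pow(-40, 2) = 1600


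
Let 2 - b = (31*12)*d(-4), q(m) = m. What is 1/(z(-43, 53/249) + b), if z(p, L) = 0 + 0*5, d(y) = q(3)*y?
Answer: 1/4466 ≈ 0.00022391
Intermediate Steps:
d(y) = 3*y
b = 4466 (b = 2 - 31*12*3*(-4) = 2 - 372*(-12) = 2 - 1*(-4464) = 2 + 4464 = 4466)
z(p, L) = 0 (z(p, L) = 0 + 0 = 0)
1/(z(-43, 53/249) + b) = 1/(0 + 4466) = 1/4466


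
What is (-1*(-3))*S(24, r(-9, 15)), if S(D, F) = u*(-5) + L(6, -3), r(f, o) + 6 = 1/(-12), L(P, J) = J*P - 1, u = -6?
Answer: 33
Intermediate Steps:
L(P, J) = -1 + J*P
r(f, o) = -73/12 (r(f, o) = -6 + 1/(-12) = -6 - 1/12 = -73/12)
S(D, F) = 11 (S(D, F) = -6*(-5) + (-1 - 3*6) = 30 + (-1 - 18) = 30 - 19 = 11)
(-1*(-3))*S(24, r(-9, 15)) = -1*(-3)*11 = 3*11 = 33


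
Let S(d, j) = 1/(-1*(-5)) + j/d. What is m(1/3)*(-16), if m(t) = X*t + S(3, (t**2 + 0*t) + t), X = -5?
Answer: 2848/135 ≈ 21.096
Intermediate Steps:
S(d, j) = 1/5 + j/d (S(d, j) = -1*(-1/5) + j/d = 1/5 + j/d)
m(t) = 1/5 - 14*t/3 + t**2/3 (m(t) = -5*t + (((t**2 + 0*t) + t) + (1/5)*3)/3 = -5*t + (((t**2 + 0) + t) + 3/5)/3 = -5*t + ((t**2 + t) + 3/5)/3 = -5*t + ((t + t**2) + 3/5)/3 = -5*t + (3/5 + t + t**2)/3 = -5*t + (1/5 + t/3 + t**2/3) = 1/5 - 14*t/3 + t**2/3)
m(1/3)*(-16) = (1/5 - 14/3/3 + (1/3)**2/3)*(-16) = (1/5 - 14/3*1/3 + (1/3)**2/3)*(-16) = (1/5 - 14/9 + (1/3)*(1/9))*(-16) = (1/5 - 14/9 + 1/27)*(-16) = -178/135*(-16) = 2848/135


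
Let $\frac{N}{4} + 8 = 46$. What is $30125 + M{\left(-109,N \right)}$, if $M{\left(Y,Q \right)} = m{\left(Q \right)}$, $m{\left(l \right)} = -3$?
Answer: $30122$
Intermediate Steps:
$N = 152$ ($N = -32 + 4 \cdot 46 = -32 + 184 = 152$)
$M{\left(Y,Q \right)} = -3$
$30125 + M{\left(-109,N \right)} = 30125 - 3 = 30122$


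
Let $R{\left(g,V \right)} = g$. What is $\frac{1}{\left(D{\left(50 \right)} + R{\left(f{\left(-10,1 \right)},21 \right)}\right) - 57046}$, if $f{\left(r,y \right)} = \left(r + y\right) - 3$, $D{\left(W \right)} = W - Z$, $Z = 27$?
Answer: $- \frac{1}{57035} \approx -1.7533 \cdot 10^{-5}$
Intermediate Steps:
$D{\left(W \right)} = -27 + W$ ($D{\left(W \right)} = W - 27 = -27 + W$)
$f{\left(r,y \right)} = -3 + r + y$
$\frac{1}{\left(D{\left(50 \right)} + R{\left(f{\left(-10,1 \right)},21 \right)}\right) - 57046} = \frac{1}{\left(\left(-27 + 50\right) - 12\right) - 57046} = \frac{1}{\left(23 - 12\right) - 57046} = \frac{1}{11 - 57046} = \frac{1}{-57035} = - \frac{1}{57035}$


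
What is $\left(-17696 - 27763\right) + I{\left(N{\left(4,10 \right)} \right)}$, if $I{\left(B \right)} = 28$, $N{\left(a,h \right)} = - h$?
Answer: $-45431$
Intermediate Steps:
$\left(-17696 - 27763\right) + I{\left(N{\left(4,10 \right)} \right)} = \left(-17696 - 27763\right) + 28 = -45459 + 28 = -45431$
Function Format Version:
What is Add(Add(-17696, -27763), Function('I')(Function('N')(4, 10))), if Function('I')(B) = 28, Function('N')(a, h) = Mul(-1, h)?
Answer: -45431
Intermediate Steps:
Add(Add(-17696, -27763), Function('I')(Function('N')(4, 10))) = Add(Add(-17696, -27763), 28) = Add(-45459, 28) = -45431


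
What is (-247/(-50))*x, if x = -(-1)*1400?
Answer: 6916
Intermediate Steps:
x = 1400 (x = -1*(-1400) = 1400)
(-247/(-50))*x = -247/(-50)*1400 = -247*(-1/50)*1400 = (247/50)*1400 = 6916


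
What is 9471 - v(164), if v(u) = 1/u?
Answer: 1553243/164 ≈ 9471.0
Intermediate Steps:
9471 - v(164) = 9471 - 1/164 = 1553243/164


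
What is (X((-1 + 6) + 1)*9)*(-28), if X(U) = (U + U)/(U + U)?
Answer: -252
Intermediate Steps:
X(U) = 1 (X(U) = (2*U)/((2*U)) = (2*U)*(1/(2*U)) = 1)
(X((-1 + 6) + 1)*9)*(-28) = (1*9)*(-28) = 9*(-28) = -252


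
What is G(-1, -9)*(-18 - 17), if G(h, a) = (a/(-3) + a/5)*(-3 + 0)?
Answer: 126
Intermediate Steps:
G(h, a) = 2*a/5 (G(h, a) = (a*(-⅓) + a*(⅕))*(-3) = (-a/3 + a/5)*(-3) = -2*a/15*(-3) = 2*a/5)
G(-1, -9)*(-18 - 17) = ((⅖)*(-9))*(-18 - 17) = -18/5*(-35) = 126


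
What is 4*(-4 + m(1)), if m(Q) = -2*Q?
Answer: -24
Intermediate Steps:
4*(-4 + m(1)) = 4*(-4 - 2*1) = 4*(-4 - 2) = 4*(-6) = -24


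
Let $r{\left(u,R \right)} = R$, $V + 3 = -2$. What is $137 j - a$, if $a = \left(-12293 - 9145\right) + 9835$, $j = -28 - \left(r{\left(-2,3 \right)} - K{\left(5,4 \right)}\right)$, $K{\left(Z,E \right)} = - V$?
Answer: $8041$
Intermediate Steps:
$V = -5$ ($V = -3 - 2 = -5$)
$K{\left(Z,E \right)} = 5$ ($K{\left(Z,E \right)} = \left(-1\right) \left(-5\right) = 5$)
$j = -26$ ($j = -28 - \left(3 - 5\right) = -28 - -2 = -28 + 2 = -26$)
$a = -11603$ ($a = -21438 + 9835 = -11603$)
$137 j - a = 137 \left(-26\right) - -11603 = -3562 + 11603 = 8041$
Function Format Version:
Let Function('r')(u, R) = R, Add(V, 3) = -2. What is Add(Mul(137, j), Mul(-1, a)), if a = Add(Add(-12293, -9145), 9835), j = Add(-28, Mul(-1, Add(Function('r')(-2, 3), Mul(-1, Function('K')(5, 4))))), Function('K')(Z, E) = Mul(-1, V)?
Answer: 8041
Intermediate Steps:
V = -5 (V = Add(-3, -2) = -5)
Function('K')(Z, E) = 5 (Function('K')(Z, E) = Mul(-1, -5) = 5)
j = -26 (j = Add(-28, Mul(-1, Add(3, Mul(-1, 5)))) = Add(-28, Mul(-1, Add(3, -5))) = Add(-28, Mul(-1, -2)) = Add(-28, 2) = -26)
a = -11603 (a = Add(-21438, 9835) = -11603)
Add(Mul(137, j), Mul(-1, a)) = Add(Mul(137, -26), Mul(-1, -11603)) = Add(-3562, 11603) = 8041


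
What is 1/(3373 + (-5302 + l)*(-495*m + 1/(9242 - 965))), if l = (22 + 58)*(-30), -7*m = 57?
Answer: -57939/1798495470277 ≈ -3.2215e-8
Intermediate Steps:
m = -57/7 (m = -⅐*57 = -57/7 ≈ -8.1429)
l = -2400 (l = 80*(-30) = -2400)
1/(3373 + (-5302 + l)*(-495*m + 1/(9242 - 965))) = 1/(3373 + (-5302 - 2400)*(-495*(-57/7) + 1/(9242 - 965))) = 1/(3373 - 7702*(28215/7 + 1/8277)) = 1/(3373 - 7702*233535562/57939) = 1/(3373 - 1798690898524/57939) = 1/(-1798495470277/57939) = -57939/1798495470277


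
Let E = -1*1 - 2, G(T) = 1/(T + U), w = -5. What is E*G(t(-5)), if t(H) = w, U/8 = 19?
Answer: -1/49 ≈ -0.020408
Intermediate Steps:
U = 152 (U = 8*19 = 152)
t(H) = -5
G(T) = 1/(152 + T) (G(T) = 1/(T + 152) = 1/(152 + T))
E = -3 (E = -1 - 2 = -3)
E*G(t(-5)) = -3/(152 - 5) = -3/147 = -3*1/147 = -1/49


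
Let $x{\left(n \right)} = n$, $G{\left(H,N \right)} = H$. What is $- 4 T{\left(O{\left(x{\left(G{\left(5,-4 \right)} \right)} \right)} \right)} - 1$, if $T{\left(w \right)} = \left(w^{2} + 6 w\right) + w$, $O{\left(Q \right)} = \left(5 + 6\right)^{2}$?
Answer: $-61953$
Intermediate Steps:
$O{\left(Q \right)} = 121$ ($O{\left(Q \right)} = 11^{2} = 121$)
$T{\left(w \right)} = w^{2} + 7 w$
$- 4 T{\left(O{\left(x{\left(G{\left(5,-4 \right)} \right)} \right)} \right)} - 1 = - 4 \cdot 121 \left(7 + 121\right) - 1 = - 4 \cdot 121 \cdot 128 - 1 = \left(-4\right) 15488 - 1 = -61952 - 1 = -61953$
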